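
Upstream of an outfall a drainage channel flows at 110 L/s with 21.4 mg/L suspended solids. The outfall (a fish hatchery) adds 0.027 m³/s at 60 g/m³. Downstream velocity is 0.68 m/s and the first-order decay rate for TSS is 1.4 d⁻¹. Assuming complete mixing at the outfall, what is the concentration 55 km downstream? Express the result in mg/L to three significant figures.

110 L/s = 0.11 m³/s.
After complete mixing, C₀ = (0.027·60 + 0.11·21.4) / 0.137 = 29.01 mg/L.
Travel time t = 5.5e+04 m / 0.68 m/s = 8.088e+04 s = 0.9361 d.
C = 29.01·exp(−1.4·0.9361) = 29.01·0.2697 = 7.822 mg/L.

7.82 mg/L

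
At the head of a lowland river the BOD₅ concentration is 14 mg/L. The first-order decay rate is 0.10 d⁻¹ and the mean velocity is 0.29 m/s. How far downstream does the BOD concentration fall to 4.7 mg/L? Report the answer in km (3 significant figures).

From C = C₀·e^(−kt), t = ln(C₀/C)/k = ln(14/4.7)/0.10 = 1.091/0.10 = 10.91 d.
Distance = v·t = 0.29 m/s × 9.431e+05 s = 2.735e+05 m = 273.5 km.

273 km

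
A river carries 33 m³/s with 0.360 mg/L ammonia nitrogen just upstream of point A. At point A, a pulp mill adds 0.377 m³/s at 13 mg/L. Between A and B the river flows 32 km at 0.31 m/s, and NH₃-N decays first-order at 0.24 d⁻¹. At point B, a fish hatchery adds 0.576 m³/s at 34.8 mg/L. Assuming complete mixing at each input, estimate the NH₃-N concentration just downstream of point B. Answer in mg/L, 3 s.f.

After input A: C = (33·0.36 + 0.377·13) / 33.38 = 0.5028 mg/L.
Over the 32 km reach to input B (t = 1.032e+05 s = 1.195 d), decay gives C = 0.5028·exp(−0.24·1.195) = 0.3774 mg/L.
After input B: C = (33.38·0.3774 + 0.576·34.8) / 33.95 = 0.9614 mg/L.

0.961 mg/L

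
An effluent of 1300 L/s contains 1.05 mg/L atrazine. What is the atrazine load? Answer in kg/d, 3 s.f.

118 kg/d

1300 L/s = 1.3 m³/s.
Mass flux = Q·C = 1.3 m³/s × 1.05 g/m³ = 1.365 g/s.
= 1.365 g/s × 86.4 = 117.9 kg/d.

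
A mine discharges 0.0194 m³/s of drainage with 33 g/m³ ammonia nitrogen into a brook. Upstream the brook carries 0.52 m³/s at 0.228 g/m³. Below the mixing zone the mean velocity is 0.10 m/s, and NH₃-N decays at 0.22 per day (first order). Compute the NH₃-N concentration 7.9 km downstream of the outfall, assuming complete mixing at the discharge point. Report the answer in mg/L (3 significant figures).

1.15 mg/L

After complete mixing, C₀ = (0.0194·33 + 0.52·0.228) / 0.5394 = 1.407 mg/L.
Travel time t = 7900 m / 0.10 m/s = 7.9e+04 s = 0.9144 d.
C = 1.407·exp(−0.22·0.9144) = 1.407·0.8178 = 1.15 mg/L.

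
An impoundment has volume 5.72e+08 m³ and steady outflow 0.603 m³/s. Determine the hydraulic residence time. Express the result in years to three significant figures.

Q = 0.603 m³/s × 3.156e+07 s/yr = 1.903e+07 m³/yr.
Hydraulic residence time τ = V/Q = 5.72e+08/1.903e+07 = 30.06 yr.

30.1 yr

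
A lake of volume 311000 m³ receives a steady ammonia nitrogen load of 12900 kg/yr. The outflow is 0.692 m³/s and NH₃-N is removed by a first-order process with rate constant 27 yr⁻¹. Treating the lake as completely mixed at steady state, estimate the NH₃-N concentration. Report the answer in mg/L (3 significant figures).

0.427 mg/L

Outflow Q = 0.692 m³/s × 3.156e+07 s/yr = 2.184e+07 m³/yr.
Steady-state CSTR mass balance: W = Q·C + k·V·C, so C = W/(Q + kV).
Q + kV = 2.184e+07 + 27·311000 = 3.023e+07 m³/yr.
C = 12900/3.023e+07 = 0.0004267 kg/m³ = 0.4267 mg/L.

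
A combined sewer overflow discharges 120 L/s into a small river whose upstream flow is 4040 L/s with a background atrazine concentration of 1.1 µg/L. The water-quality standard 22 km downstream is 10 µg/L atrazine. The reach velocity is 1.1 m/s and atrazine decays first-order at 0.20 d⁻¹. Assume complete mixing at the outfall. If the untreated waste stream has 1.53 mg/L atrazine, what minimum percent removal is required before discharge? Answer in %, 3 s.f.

78.7 %

120 L/s = 0.12 m³/s.
4040 L/s = 4.04 m³/s.
1.1 µg/L = 0.0011 mg/L.
10 µg/L = 0.01 mg/L.
Travel time to the compliance point: t = 2.2e+04/1.1 = 2e+04 s = 0.2315 d; decay factor exp(−0.20·0.2315) = 0.9548.
So the concentration just after mixing may be at most 0.01/0.9548 = 0.01047 mg/L.
Mass balance: 0.01047·4.16 = 0.12·Cₑ + 4.04·0.0011.
Cₑ = (0.04357 − 0.004444) / 0.12 = 0.3261 mg/L.
Required removal = 1 − 0.3261/1.53 = 78.69 %.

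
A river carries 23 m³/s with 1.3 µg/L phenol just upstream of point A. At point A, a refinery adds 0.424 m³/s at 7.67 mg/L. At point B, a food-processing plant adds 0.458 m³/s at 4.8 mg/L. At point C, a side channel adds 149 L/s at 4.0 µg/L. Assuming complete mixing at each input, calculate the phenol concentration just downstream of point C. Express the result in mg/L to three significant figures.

0.228 mg/L

1.3 µg/L = 0.0013 mg/L.
After input A: C = (23·0.0013 + 0.424·7.67) / 23.42 = 0.1401 mg/L.
After input B: C = (23.42·0.1401 + 0.458·4.8) / 23.88 = 0.2295 mg/L.
149 L/s = 0.149 m³/s.
4.0 µg/L = 0.004 mg/L.
After input C: C = (23.88·0.2295 + 0.149·0.004) / 24.03 = 0.2281 mg/L.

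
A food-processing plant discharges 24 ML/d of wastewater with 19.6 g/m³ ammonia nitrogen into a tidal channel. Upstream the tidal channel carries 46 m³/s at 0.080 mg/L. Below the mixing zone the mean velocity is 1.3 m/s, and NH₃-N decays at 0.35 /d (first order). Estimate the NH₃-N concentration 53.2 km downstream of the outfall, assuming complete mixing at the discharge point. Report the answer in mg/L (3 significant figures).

24 ML/d = 0.2778 m³/s.
After complete mixing, C₀ = (0.2778·19.6 + 46·0.08) / 46.28 = 0.1972 mg/L.
Travel time t = 5.32e+04 m / 1.3 m/s = 4.092e+04 s = 0.4736 d.
C = 0.1972·exp(−0.35·0.4736) = 0.1972·0.8472 = 0.167 mg/L.

0.167 mg/L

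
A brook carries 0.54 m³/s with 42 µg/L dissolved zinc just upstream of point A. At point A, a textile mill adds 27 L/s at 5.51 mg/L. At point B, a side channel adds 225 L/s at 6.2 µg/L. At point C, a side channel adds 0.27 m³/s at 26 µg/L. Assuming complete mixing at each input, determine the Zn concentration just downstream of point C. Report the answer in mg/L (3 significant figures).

0.169 mg/L

42 µg/L = 0.042 mg/L.
27 L/s = 0.027 m³/s.
After input A: C = (0.54·0.042 + 0.027·5.51) / 0.567 = 0.3024 mg/L.
225 L/s = 0.225 m³/s.
6.2 µg/L = 0.0062 mg/L.
After input B: C = (0.567·0.3024 + 0.225·0.0062) / 0.792 = 0.2182 mg/L.
26 µg/L = 0.026 mg/L.
After input C: C = (0.792·0.2182 + 0.27·0.026) / 1.062 = 0.1694 mg/L.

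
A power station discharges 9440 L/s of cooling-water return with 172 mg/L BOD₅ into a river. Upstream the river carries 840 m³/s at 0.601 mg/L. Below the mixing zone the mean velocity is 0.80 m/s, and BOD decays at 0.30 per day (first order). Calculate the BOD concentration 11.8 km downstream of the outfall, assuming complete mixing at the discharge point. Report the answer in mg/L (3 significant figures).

2.38 mg/L

9440 L/s = 9.44 m³/s.
After complete mixing, C₀ = (9.44·172 + 840·0.601) / 849.4 = 2.506 mg/L.
Travel time t = 1.18e+04 m / 0.80 m/s = 1.475e+04 s = 0.1707 d.
C = 2.506·exp(−0.30·0.1707) = 2.506·0.9501 = 2.381 mg/L.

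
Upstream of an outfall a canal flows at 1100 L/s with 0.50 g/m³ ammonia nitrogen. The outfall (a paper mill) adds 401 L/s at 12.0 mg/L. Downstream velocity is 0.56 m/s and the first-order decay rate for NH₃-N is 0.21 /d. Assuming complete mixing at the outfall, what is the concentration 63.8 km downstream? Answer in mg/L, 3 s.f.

401 L/s = 0.401 m³/s.
1100 L/s = 1.1 m³/s.
After complete mixing, C₀ = (0.401·12 + 1.1·0.5) / 1.501 = 3.572 mg/L.
Travel time t = 6.38e+04 m / 0.56 m/s = 1.139e+05 s = 1.319 d.
C = 3.572·exp(−0.21·1.319) = 3.572·0.7581 = 2.708 mg/L.

2.71 mg/L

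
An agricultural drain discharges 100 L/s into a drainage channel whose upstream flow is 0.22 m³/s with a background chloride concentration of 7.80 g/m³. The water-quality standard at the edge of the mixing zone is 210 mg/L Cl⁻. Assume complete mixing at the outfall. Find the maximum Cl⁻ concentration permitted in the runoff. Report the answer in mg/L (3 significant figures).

100 L/s = 0.1 m³/s.
Mass balance: 210·0.32 = 0.1·Cₑ + 0.22·7.8.
Cₑ = (67.2 − 1.716) / 0.1 = 654.8 mg/L.

655 mg/L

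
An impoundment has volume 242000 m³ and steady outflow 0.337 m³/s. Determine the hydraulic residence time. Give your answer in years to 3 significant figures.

Q = 0.337 m³/s × 3.156e+07 s/yr = 1.063e+07 m³/yr.
Hydraulic residence time τ = V/Q = 242000/1.063e+07 = 0.02276 yr.

0.0228 yr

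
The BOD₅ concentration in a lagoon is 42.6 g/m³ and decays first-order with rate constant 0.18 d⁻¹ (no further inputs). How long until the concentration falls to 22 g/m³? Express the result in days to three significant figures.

3.67 d

t = ln(C₀/C)/k = ln(42.6/22)/0.18 = 0.6608/0.18 = 3.671 d.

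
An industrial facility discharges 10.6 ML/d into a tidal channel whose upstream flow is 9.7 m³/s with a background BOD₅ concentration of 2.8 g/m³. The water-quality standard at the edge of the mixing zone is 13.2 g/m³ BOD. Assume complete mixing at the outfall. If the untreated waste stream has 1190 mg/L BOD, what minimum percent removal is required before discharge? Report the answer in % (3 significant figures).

29.8 %

10.6 ML/d = 0.1227 m³/s.
Mass balance: 13.2·9.823 = 0.1227·Cₑ + 9.7·2.8.
Cₑ = (129.7 − 27.16) / 0.1227 = 835.5 mg/L.
Required removal = 1 − 835.5/1190 = 29.79 %.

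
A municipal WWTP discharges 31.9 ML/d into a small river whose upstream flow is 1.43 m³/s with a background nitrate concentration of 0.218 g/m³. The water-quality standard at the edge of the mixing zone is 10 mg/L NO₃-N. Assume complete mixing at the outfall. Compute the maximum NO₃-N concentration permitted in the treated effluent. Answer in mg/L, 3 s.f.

31.9 ML/d = 0.3692 m³/s.
Mass balance: 10·1.799 = 0.3692·Cₑ + 1.43·0.218.
Cₑ = (17.99 − 0.3117) / 0.3692 = 47.89 mg/L.

47.9 mg/L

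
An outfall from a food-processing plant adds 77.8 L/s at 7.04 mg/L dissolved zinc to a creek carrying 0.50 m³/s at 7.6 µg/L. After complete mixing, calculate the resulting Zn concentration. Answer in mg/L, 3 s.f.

77.8 L/s = 0.0778 m³/s.
7.6 µg/L = 0.0076 mg/L.
By mass balance at complete mixing, C = (0.0778·7.04 + 0.5·0.0076) / (0.0778 + 0.5) = 0.5515/0.5778 = 0.9545 mg/L.

0.955 mg/L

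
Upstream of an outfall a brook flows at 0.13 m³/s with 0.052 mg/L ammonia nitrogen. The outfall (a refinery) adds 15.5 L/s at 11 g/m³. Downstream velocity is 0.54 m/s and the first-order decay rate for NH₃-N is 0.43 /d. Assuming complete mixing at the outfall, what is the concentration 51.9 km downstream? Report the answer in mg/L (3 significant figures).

15.5 L/s = 0.0155 m³/s.
After complete mixing, C₀ = (0.0155·11 + 0.13·0.052) / 0.1455 = 1.218 mg/L.
Travel time t = 5.19e+04 m / 0.54 m/s = 9.611e+04 s = 1.112 d.
C = 1.218·exp(−0.43·1.112) = 1.218·0.6198 = 0.7551 mg/L.

0.755 mg/L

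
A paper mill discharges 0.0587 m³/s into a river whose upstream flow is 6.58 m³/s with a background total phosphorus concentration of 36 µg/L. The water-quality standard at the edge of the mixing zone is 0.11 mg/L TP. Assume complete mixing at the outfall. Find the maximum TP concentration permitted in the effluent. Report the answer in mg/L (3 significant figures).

36 µg/L = 0.036 mg/L.
Mass balance: 0.11·6.639 = 0.0587·Cₑ + 6.58·0.036.
Cₑ = (0.7303 − 0.2369) / 0.0587 = 8.405 mg/L.

8.41 mg/L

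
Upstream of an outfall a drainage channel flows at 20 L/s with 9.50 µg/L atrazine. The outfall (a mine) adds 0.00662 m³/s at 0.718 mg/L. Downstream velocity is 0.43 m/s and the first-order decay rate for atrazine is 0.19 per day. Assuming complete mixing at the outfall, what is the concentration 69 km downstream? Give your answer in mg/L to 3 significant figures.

0.130 mg/L

20 L/s = 0.02 m³/s.
9.50 µg/L = 0.0095 mg/L.
After complete mixing, C₀ = (0.00662·0.718 + 0.02·0.0095) / 0.02662 = 0.1857 mg/L.
Travel time t = 6.9e+04 m / 0.43 m/s = 1.605e+05 s = 1.857 d.
C = 0.1857·exp(−0.19·1.857) = 0.1857·0.7027 = 0.1305 mg/L.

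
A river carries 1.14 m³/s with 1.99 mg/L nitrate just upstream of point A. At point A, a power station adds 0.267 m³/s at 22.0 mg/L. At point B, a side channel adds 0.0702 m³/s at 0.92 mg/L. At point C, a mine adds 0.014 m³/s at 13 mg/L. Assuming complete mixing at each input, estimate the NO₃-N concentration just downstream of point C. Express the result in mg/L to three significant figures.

5.63 mg/L

After input A: C = (1.14·1.99 + 0.267·22) / 1.407 = 5.787 mg/L.
After input B: C = (1.407·5.787 + 0.0702·0.92) / 1.477 = 5.556 mg/L.
After input C: C = (1.477·5.556 + 0.014·13) / 1.491 = 5.626 mg/L.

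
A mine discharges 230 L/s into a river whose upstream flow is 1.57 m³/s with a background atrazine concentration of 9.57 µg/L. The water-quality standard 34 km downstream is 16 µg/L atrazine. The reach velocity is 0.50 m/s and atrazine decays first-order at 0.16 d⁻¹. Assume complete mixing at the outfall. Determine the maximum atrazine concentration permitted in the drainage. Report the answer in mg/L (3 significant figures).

0.0767 mg/L

230 L/s = 0.23 m³/s.
9.57 µg/L = 0.00957 mg/L.
16 µg/L = 0.016 mg/L.
Travel time to the compliance point: t = 3.4e+04/0.50 = 6.8e+04 s = 0.787 d; decay factor exp(−0.16·0.787) = 0.8817.
So the concentration just after mixing may be at most 0.016/0.8817 = 0.01815 mg/L.
Mass balance: 0.01815·1.8 = 0.23·Cₑ + 1.57·0.00957.
Cₑ = (0.03266 − 0.01502) / 0.23 = 0.0767 mg/L.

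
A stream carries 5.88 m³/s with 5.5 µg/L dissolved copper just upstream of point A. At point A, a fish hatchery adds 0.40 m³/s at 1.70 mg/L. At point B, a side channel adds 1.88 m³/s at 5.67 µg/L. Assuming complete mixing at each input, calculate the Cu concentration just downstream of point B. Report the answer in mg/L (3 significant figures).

0.0886 mg/L

5.5 µg/L = 0.0055 mg/L.
After input A: C = (5.88·0.0055 + 0.4·1.7) / 6.28 = 0.1134 mg/L.
5.67 µg/L = 0.00567 mg/L.
After input B: C = (6.28·0.1134 + 1.88·0.00567) / 8.16 = 0.0886 mg/L.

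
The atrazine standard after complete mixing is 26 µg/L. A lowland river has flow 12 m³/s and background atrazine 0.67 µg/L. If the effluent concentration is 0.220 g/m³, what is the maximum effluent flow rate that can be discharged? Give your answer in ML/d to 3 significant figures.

135 ML/d

0.67 µg/L = 0.00067 mg/L.
26 µg/L = 0.026 mg/L.
Mass balance at complete mixing: C_std·(Q_w + Q_r) = Q_w·C_e + Q_r·C_b.
Rearranging, Q_w = Q_r·(C_std − C_b)/(C_e − C_std) = 12·(0.026 − 0.00067) / (0.22 − 0.026) = 1.567 m³/s.
= 135.4 ML/d.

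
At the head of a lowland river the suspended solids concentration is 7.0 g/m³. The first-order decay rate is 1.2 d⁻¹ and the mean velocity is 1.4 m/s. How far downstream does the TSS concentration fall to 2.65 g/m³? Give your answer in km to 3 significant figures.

From C = C₀·e^(−kt), t = ln(C₀/C)/k = ln(7.0/2.65)/1.2 = 0.9714/1.2 = 0.8095 d.
Distance = v·t = 1.4 m/s × 6.994e+04 s = 9.791e+04 m = 97.91 km.

97.9 km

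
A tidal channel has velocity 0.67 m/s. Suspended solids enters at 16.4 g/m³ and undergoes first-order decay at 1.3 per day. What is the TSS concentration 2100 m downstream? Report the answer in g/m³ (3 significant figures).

15.6 g/m³

Travel time t = 2100 m / 0.67 m/s = 2100/0.67 = 3134 s = 0.03628 d.
First-order decay: C = 16.4·exp(−1.3·0.03628) = 16.4·0.9539 = 15.64 g/m³.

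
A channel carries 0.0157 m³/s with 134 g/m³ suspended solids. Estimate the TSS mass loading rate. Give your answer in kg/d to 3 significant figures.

182 kg/d

Mass flux = Q·C = 0.0157 m³/s × 134 g/m³ = 2.104 g/s.
= 2.104 g/s × 86.4 = 181.8 kg/d.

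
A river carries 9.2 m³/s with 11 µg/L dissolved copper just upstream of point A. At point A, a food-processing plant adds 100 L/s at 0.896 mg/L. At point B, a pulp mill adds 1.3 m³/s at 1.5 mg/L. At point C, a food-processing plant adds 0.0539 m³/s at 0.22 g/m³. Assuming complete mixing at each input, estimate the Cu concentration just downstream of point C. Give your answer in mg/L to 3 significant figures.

0.202 mg/L

11 µg/L = 0.011 mg/L.
100 L/s = 0.1 m³/s.
After input A: C = (9.2·0.011 + 0.1·0.896) / 9.3 = 0.02052 mg/L.
After input B: C = (9.3·0.02052 + 1.3·1.5) / 10.6 = 0.202 mg/L.
After input C: C = (10.6·0.202 + 0.0539·0.22) / 10.65 = 0.2021 mg/L.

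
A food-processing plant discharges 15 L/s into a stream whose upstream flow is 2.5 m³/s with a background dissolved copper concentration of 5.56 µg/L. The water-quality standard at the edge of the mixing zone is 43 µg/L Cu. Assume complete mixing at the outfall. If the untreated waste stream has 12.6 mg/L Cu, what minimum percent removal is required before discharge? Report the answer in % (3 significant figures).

50.1 %

15 L/s = 0.015 m³/s.
5.56 µg/L = 0.00556 mg/L.
43 µg/L = 0.043 mg/L.
Mass balance: 0.043·2.515 = 0.015·Cₑ + 2.5·0.00556.
Cₑ = (0.1081 − 0.0139) / 0.015 = 6.283 mg/L.
Required removal = 1 − 6.283/12.6 = 50.13 %.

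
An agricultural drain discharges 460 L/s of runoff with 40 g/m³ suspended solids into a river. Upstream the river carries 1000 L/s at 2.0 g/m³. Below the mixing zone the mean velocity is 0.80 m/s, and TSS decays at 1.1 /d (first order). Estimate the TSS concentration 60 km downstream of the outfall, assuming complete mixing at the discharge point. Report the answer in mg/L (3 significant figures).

5.38 mg/L

460 L/s = 0.46 m³/s.
1000 L/s = 1 m³/s.
After complete mixing, C₀ = (0.46·40 + 1·2) / 1.46 = 13.97 mg/L.
Travel time t = 6e+04 m / 0.80 m/s = 7.5e+04 s = 0.8681 d.
C = 13.97·exp(−1.1·0.8681) = 13.97·0.3849 = 5.378 mg/L.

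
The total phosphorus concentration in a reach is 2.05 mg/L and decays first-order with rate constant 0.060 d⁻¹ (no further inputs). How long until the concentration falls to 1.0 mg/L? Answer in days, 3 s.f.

t = ln(C₀/C)/k = ln(2.05/1.0)/0.060 = 0.7178/0.060 = 11.96 d.

12.0 d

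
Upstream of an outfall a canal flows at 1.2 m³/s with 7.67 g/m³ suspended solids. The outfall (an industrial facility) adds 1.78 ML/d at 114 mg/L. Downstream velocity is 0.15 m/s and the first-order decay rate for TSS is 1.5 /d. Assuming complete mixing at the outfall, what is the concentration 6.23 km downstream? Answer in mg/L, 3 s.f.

4.60 mg/L

1.78 ML/d = 0.0206 m³/s.
After complete mixing, C₀ = (0.0206·114 + 1.2·7.67) / 1.221 = 9.465 mg/L.
Travel time t = 6230 m / 0.15 m/s = 4.153e+04 s = 0.4807 d.
C = 9.465·exp(−1.5·0.4807) = 9.465·0.4862 = 4.602 mg/L.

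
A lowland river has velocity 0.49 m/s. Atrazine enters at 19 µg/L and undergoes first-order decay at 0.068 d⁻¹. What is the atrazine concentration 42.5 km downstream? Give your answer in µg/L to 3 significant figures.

Travel time t = 42.5 km / 0.49 m/s = 4.25e+04/0.49 = 8.673e+04 s = 1.004 d.
First-order decay: C = 19·exp(−0.068·1.004) = 19·0.934 = 17.75 µg/L.

17.7 µg/L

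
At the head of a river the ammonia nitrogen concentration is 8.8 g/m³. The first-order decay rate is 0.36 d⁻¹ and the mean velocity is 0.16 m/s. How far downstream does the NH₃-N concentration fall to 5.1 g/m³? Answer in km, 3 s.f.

20.9 km

From C = C₀·e^(−kt), t = ln(C₀/C)/k = ln(8.8/5.1)/0.36 = 0.5455/0.36 = 1.515 d.
Distance = v·t = 0.16 m/s × 1.309e+05 s = 2.095e+04 m = 20.95 km.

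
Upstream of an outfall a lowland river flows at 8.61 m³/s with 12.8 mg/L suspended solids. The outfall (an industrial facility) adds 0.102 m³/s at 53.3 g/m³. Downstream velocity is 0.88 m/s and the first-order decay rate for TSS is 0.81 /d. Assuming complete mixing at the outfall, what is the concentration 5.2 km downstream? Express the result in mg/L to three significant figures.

After complete mixing, C₀ = (0.102·53.3 + 8.61·12.8) / 8.712 = 13.27 mg/L.
Travel time t = 5200 m / 0.88 m/s = 5909 s = 0.06839 d.
C = 13.27·exp(−0.81·0.06839) = 13.27·0.9461 = 12.56 mg/L.

12.6 mg/L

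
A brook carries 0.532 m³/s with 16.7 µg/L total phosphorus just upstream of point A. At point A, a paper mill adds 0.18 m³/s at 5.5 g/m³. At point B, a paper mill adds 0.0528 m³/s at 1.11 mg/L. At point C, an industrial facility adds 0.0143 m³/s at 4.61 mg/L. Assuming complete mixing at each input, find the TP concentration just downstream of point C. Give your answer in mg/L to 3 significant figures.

1.44 mg/L

16.7 µg/L = 0.0167 mg/L.
After input A: C = (0.532·0.0167 + 0.18·5.5) / 0.712 = 1.403 mg/L.
After input B: C = (0.712·1.403 + 0.0528·1.11) / 0.7648 = 1.383 mg/L.
After input C: C = (0.7648·1.383 + 0.0143·4.61) / 0.7791 = 1.442 mg/L.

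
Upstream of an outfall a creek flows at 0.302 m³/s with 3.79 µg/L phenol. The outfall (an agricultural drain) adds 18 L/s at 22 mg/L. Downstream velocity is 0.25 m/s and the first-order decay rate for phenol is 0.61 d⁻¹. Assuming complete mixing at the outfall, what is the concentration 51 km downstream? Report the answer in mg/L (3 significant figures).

18 L/s = 0.018 m³/s.
3.79 µg/L = 0.00379 mg/L.
After complete mixing, C₀ = (0.018·22 + 0.302·0.00379) / 0.32 = 1.241 mg/L.
Travel time t = 5.1e+04 m / 0.25 m/s = 2.04e+05 s = 2.361 d.
C = 1.241·exp(−0.61·2.361) = 1.241·0.2369 = 0.294 mg/L.

0.294 mg/L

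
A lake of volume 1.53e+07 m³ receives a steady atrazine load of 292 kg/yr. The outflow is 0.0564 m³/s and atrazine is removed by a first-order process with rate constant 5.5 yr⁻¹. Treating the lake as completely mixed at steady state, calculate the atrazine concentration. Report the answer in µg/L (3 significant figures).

Outflow Q = 0.0564 m³/s × 3.156e+07 s/yr = 1.78e+06 m³/yr.
Steady-state CSTR mass balance: W = Q·C + k·V·C, so C = W/(Q + kV).
Q + kV = 1.78e+06 + 5.5·1.53e+07 = 8.593e+07 m³/yr.
C = 292/8.593e+07 = 3.398e-06 kg/m³ = 0.003398 mg/L = 3.398 µg/L.

3.40 µg/L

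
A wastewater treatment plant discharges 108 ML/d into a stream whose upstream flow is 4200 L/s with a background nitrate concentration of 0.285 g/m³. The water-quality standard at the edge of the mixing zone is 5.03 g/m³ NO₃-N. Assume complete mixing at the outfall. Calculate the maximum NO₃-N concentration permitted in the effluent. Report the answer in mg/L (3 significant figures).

21.0 mg/L

108 ML/d = 1.25 m³/s.
4200 L/s = 4.2 m³/s.
Mass balance: 5.03·5.45 = 1.25·Cₑ + 4.2·0.285.
Cₑ = (27.41 − 1.197) / 1.25 = 20.97 mg/L.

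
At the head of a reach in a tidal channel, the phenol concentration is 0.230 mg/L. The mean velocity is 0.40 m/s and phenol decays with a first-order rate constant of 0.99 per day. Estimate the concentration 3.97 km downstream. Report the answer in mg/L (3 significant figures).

Travel time t = 3.97 km / 0.40 m/s = 3970/0.40 = 9925 s = 0.1149 d.
First-order decay: C = 0.230·exp(−0.99·0.1149) = 0.230·0.8925 = 0.2053 mg/L.

0.205 mg/L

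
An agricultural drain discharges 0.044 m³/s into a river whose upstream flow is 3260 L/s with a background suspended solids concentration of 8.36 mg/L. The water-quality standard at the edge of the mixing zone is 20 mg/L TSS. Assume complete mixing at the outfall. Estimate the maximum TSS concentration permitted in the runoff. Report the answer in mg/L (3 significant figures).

882 mg/L

3260 L/s = 3.26 m³/s.
Mass balance: 20·3.304 = 0.044·Cₑ + 3.26·8.36.
Cₑ = (66.08 − 27.25) / 0.044 = 882.4 mg/L.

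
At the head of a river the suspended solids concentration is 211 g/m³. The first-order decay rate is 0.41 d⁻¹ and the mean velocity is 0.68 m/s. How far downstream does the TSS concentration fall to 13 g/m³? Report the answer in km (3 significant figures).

399 km

From C = C₀·e^(−kt), t = ln(C₀/C)/k = ln(211/13)/0.41 = 2.787/0.41 = 6.797 d.
Distance = v·t = 0.68 m/s × 5.873e+05 s = 3.994e+05 m = 399.4 km.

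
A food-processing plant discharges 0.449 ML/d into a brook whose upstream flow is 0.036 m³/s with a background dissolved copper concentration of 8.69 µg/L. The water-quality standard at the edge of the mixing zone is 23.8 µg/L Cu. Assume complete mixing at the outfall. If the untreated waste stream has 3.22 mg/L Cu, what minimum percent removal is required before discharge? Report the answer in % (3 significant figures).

0.449 ML/d = 0.005197 m³/s.
8.69 µg/L = 0.00869 mg/L.
23.8 µg/L = 0.0238 mg/L.
Mass balance: 0.0238·0.0412 = 0.005197·Cₑ + 0.036·0.00869.
Cₑ = (0.0009805 − 0.0003128) / 0.005197 = 0.1285 mg/L.
Required removal = 1 − 0.1285/3.22 = 96.01 %.

96.0 %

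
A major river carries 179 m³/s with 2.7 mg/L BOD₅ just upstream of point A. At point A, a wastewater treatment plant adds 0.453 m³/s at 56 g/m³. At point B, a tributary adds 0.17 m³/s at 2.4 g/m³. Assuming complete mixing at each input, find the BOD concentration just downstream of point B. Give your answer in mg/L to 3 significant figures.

2.83 mg/L

After input A: C = (179·2.7 + 0.453·56) / 179.5 = 2.835 mg/L.
After input B: C = (179.5·2.835 + 0.17·2.4) / 179.6 = 2.834 mg/L.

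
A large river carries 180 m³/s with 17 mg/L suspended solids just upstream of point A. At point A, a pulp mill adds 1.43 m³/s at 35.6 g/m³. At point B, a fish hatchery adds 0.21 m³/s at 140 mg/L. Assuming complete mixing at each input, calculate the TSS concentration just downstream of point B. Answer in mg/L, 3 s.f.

17.3 mg/L

After input A: C = (180·17 + 1.43·35.6) / 181.4 = 17.15 mg/L.
After input B: C = (181.4·17.15 + 0.21·140) / 181.6 = 17.29 mg/L.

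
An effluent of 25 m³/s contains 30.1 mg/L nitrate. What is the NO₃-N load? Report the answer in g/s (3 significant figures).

752 g/s

Mass flux = Q·C = 25 m³/s × 30.1 g/m³ = 752.5 g/s.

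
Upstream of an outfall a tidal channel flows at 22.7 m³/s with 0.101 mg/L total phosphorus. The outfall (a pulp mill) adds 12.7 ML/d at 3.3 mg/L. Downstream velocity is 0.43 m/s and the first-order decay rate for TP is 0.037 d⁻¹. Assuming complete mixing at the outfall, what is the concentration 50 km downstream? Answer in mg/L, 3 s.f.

0.116 mg/L

12.7 ML/d = 0.147 m³/s.
After complete mixing, C₀ = (0.147·3.3 + 22.7·0.101) / 22.85 = 0.1216 mg/L.
Travel time t = 5e+04 m / 0.43 m/s = 1.163e+05 s = 1.346 d.
C = 0.1216·exp(−0.037·1.346) = 0.1216·0.9514 = 0.1157 mg/L.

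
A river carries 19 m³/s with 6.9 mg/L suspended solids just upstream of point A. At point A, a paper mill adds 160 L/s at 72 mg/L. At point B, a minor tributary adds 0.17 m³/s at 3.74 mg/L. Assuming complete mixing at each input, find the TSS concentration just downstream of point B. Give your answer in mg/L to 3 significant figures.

7.41 mg/L

160 L/s = 0.16 m³/s.
After input A: C = (19·6.9 + 0.16·72) / 19.16 = 7.444 mg/L.
After input B: C = (19.16·7.444 + 0.17·3.74) / 19.33 = 7.411 mg/L.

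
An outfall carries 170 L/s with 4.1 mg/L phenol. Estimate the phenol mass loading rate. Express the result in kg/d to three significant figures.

170 L/s = 0.17 m³/s.
Mass flux = Q·C = 0.17 m³/s × 4.1 g/m³ = 0.697 g/s.
= 0.697 g/s × 86.4 = 60.22 kg/d.

60.2 kg/d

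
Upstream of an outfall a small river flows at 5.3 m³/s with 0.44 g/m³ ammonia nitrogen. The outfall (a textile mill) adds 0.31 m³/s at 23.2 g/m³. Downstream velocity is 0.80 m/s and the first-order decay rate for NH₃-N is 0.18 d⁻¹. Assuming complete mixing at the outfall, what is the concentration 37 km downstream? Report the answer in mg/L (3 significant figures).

After complete mixing, C₀ = (0.31·23.2 + 5.3·0.44) / 5.61 = 1.698 mg/L.
Travel time t = 3.7e+04 m / 0.80 m/s = 4.625e+04 s = 0.5353 d.
C = 1.698·exp(−0.18·0.5353) = 1.698·0.9081 = 1.542 mg/L.

1.54 mg/L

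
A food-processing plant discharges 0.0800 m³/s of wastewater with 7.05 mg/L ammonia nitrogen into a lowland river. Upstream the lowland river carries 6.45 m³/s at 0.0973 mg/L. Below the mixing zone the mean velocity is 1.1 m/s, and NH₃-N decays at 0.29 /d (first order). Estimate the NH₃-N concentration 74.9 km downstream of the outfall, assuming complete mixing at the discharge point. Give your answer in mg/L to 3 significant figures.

0.145 mg/L

After complete mixing, C₀ = (0.08·7.05 + 6.45·0.0973) / 6.53 = 0.1825 mg/L.
Travel time t = 7.49e+04 m / 1.1 m/s = 6.809e+04 s = 0.7881 d.
C = 0.1825·exp(−0.29·0.7881) = 0.1825·0.7957 = 0.1452 mg/L.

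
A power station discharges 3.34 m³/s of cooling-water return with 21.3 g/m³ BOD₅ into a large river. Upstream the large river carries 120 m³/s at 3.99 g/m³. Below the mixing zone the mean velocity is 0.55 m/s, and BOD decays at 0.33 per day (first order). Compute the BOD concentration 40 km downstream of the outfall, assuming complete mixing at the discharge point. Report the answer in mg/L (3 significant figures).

After complete mixing, C₀ = (3.34·21.3 + 120·3.99) / 123.3 = 4.459 mg/L.
Travel time t = 4e+04 m / 0.55 m/s = 7.273e+04 s = 0.8418 d.
C = 4.459·exp(−0.33·0.8418) = 4.459·0.7575 = 3.377 mg/L.

3.38 mg/L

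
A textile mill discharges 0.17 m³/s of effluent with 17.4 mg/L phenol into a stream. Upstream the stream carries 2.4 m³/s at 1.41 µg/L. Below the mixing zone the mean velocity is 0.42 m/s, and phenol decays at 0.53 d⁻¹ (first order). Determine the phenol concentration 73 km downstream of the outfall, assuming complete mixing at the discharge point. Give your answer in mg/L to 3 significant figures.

1.41 µg/L = 0.00141 mg/L.
After complete mixing, C₀ = (0.17·17.4 + 2.4·0.00141) / 2.57 = 1.152 mg/L.
Travel time t = 7.3e+04 m / 0.42 m/s = 1.738e+05 s = 2.012 d.
C = 1.152·exp(−0.53·2.012) = 1.152·0.3443 = 0.3968 mg/L.

0.397 mg/L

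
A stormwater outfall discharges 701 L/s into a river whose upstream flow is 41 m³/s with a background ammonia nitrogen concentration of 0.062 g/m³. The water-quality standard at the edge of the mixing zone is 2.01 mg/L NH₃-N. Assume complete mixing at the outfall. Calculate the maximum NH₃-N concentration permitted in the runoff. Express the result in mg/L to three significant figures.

701 L/s = 0.701 m³/s.
Mass balance: 2.01·41.7 = 0.701·Cₑ + 41·0.062.
Cₑ = (83.82 − 2.542) / 0.701 = 115.9 mg/L.

116 mg/L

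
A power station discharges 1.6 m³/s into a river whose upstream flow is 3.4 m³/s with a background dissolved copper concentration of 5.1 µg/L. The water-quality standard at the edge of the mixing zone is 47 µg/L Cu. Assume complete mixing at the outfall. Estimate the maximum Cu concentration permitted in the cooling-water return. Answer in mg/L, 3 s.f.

0.136 mg/L

5.1 µg/L = 0.0051 mg/L.
47 µg/L = 0.047 mg/L.
Mass balance: 0.047·5 = 1.6·Cₑ + 3.4·0.0051.
Cₑ = (0.235 − 0.01734) / 1.6 = 0.136 mg/L.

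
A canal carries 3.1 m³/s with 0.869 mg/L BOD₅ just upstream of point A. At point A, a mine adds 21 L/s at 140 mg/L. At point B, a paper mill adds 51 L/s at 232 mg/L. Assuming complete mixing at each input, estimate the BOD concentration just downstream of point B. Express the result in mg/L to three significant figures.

5.51 mg/L

21 L/s = 0.021 m³/s.
After input A: C = (3.1·0.869 + 0.021·140) / 3.121 = 1.805 mg/L.
51 L/s = 0.051 m³/s.
After input B: C = (3.121·1.805 + 0.051·232) / 3.172 = 5.506 mg/L.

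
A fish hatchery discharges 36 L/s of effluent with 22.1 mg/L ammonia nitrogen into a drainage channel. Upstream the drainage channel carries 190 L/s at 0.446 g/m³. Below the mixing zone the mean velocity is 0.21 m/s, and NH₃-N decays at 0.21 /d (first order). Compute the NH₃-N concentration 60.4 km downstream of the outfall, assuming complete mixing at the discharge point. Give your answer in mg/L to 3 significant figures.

1.94 mg/L

36 L/s = 0.036 m³/s.
190 L/s = 0.19 m³/s.
After complete mixing, C₀ = (0.036·22.1 + 0.19·0.446) / 0.226 = 3.895 mg/L.
Travel time t = 6.04e+04 m / 0.21 m/s = 2.876e+05 s = 3.329 d.
C = 3.895·exp(−0.21·3.329) = 3.895·0.497 = 1.936 mg/L.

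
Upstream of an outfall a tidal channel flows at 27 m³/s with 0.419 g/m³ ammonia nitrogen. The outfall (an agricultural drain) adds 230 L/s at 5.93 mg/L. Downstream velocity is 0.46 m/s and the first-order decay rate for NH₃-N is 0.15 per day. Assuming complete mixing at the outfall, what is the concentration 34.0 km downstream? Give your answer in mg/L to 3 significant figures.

0.409 mg/L

230 L/s = 0.23 m³/s.
After complete mixing, C₀ = (0.23·5.93 + 27·0.419) / 27.23 = 0.4655 mg/L.
Travel time t = 3.4e+04 m / 0.46 m/s = 7.391e+04 s = 0.8555 d.
C = 0.4655·exp(−0.15·0.8555) = 0.4655·0.8796 = 0.4095 mg/L.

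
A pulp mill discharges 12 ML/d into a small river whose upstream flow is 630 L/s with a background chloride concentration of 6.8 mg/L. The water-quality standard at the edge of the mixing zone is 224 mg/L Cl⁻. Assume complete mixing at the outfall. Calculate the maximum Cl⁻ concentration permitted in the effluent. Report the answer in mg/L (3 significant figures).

12 ML/d = 0.1389 m³/s.
630 L/s = 0.63 m³/s.
Mass balance: 224·0.7689 = 0.1389·Cₑ + 0.63·6.8.
Cₑ = (172.2 − 4.284) / 0.1389 = 1209 mg/L.

1210 mg/L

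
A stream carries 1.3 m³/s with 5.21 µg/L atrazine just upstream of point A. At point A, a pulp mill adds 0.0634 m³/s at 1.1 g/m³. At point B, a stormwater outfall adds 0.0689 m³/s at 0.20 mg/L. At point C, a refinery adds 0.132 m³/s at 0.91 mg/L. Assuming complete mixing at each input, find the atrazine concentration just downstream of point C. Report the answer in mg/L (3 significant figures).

0.135 mg/L

5.21 µg/L = 0.00521 mg/L.
After input A: C = (1.3·0.00521 + 0.0634·1.1) / 1.363 = 0.05612 mg/L.
After input B: C = (1.363·0.05612 + 0.0689·0.2) / 1.432 = 0.06304 mg/L.
After input C: C = (1.432·0.06304 + 0.132·0.91) / 1.564 = 0.1345 mg/L.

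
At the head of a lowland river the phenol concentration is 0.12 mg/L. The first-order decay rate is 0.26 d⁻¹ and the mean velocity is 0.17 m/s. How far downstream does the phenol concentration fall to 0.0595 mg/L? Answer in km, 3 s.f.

39.6 km

From C = C₀·e^(−kt), t = ln(C₀/C)/k = ln(0.12/0.0595)/0.26 = 0.7015/0.26 = 2.698 d.
Distance = v·t = 0.17 m/s × 2.331e+05 s = 3.963e+04 m = 39.63 km.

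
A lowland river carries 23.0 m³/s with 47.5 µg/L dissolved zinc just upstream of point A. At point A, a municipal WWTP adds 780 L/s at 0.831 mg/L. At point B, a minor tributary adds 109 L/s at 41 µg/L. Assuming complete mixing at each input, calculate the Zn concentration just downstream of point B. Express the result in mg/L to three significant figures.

47.5 µg/L = 0.0475 mg/L.
780 L/s = 0.78 m³/s.
After input A: C = (23·0.0475 + 0.78·0.831) / 23.78 = 0.0732 mg/L.
109 L/s = 0.109 m³/s.
41 µg/L = 0.041 mg/L.
After input B: C = (23.78·0.0732 + 0.109·0.041) / 23.89 = 0.07305 mg/L.

0.0731 mg/L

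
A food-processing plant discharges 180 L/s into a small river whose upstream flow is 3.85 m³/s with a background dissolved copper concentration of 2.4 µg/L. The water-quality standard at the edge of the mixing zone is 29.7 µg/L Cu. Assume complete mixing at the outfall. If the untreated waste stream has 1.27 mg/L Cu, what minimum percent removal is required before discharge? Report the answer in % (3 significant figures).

180 L/s = 0.18 m³/s.
2.4 µg/L = 0.0024 mg/L.
29.7 µg/L = 0.0297 mg/L.
Mass balance: 0.0297·4.03 = 0.18·Cₑ + 3.85·0.0024.
Cₑ = (0.1197 − 0.00924) / 0.18 = 0.6136 mg/L.
Required removal = 1 − 0.6136/1.27 = 51.68 %.

51.7 %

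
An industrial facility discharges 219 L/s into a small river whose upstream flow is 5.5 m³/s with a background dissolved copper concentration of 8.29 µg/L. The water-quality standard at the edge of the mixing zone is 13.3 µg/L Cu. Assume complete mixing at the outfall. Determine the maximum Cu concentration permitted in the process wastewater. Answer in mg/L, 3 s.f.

219 L/s = 0.219 m³/s.
8.29 µg/L = 0.00829 mg/L.
13.3 µg/L = 0.0133 mg/L.
Mass balance: 0.0133·5.719 = 0.219·Cₑ + 5.5·0.00829.
Cₑ = (0.07606 − 0.04559) / 0.219 = 0.1391 mg/L.

0.139 mg/L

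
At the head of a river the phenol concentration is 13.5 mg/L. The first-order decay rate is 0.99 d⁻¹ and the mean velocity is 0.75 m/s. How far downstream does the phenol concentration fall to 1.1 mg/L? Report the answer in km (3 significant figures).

From C = C₀·e^(−kt), t = ln(C₀/C)/k = ln(13.5/1.1)/0.99 = 2.507/0.99 = 2.533 d.
Distance = v·t = 0.75 m/s × 2.188e+05 s = 1.641e+05 m = 164.1 km.

164 km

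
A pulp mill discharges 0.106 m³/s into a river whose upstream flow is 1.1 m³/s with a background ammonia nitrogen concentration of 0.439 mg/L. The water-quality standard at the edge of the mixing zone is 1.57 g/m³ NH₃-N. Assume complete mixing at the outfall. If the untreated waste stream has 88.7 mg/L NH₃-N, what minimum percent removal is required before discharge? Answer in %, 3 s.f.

85.0 %

Mass balance: 1.57·1.206 = 0.106·Cₑ + 1.1·0.439.
Cₑ = (1.893 − 0.4829) / 0.106 = 13.31 mg/L.
Required removal = 1 − 13.31/88.7 = 85 %.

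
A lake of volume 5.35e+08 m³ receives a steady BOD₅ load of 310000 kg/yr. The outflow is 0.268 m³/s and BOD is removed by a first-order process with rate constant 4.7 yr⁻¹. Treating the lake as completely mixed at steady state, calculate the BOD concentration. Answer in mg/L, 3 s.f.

Outflow Q = 0.268 m³/s × 3.156e+07 s/yr = 8.457e+06 m³/yr.
Steady-state CSTR mass balance: W = Q·C + k·V·C, so C = W/(Q + kV).
Q + kV = 8.457e+06 + 4.7·5.35e+08 = 2.523e+09 m³/yr.
C = 310000/2.523e+09 = 0.0001229 kg/m³ = 0.1229 mg/L.

0.123 mg/L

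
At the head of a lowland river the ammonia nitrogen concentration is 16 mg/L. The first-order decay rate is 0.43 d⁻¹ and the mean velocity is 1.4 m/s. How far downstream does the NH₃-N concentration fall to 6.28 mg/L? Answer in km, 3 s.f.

263 km

From C = C₀·e^(−kt), t = ln(C₀/C)/k = ln(16/6.28)/0.43 = 0.9352/0.43 = 2.175 d.
Distance = v·t = 1.4 m/s × 1.879e+05 s = 2.631e+05 m = 263.1 km.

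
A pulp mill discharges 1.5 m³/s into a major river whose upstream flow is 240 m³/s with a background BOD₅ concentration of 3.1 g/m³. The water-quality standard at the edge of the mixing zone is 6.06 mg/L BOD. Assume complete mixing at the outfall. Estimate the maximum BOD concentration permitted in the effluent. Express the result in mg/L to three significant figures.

480 mg/L

Mass balance: 6.06·241.5 = 1.5·Cₑ + 240·3.1.
Cₑ = (1463 − 744) / 1.5 = 479.7 mg/L.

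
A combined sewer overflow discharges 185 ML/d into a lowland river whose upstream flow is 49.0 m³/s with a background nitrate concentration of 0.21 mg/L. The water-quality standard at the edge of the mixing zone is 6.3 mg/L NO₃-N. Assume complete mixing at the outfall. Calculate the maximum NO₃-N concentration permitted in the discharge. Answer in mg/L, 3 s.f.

185 ML/d = 2.141 m³/s.
Mass balance: 6.3·51.14 = 2.141·Cₑ + 49·0.21.
Cₑ = (322.2 − 10.29) / 2.141 = 145.7 mg/L.

146 mg/L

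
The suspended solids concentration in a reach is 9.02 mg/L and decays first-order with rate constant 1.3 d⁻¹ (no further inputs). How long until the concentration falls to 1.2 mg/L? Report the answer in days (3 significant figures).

1.55 d

t = ln(C₀/C)/k = ln(9.02/1.2)/1.3 = 2.017/1.3 = 1.552 d.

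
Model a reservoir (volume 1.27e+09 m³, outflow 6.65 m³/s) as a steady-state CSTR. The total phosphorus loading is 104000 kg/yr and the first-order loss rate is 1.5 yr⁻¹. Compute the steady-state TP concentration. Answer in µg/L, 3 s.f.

49.2 µg/L

Outflow Q = 6.65 m³/s × 3.156e+07 s/yr = 2.099e+08 m³/yr.
Steady-state CSTR mass balance: W = Q·C + k·V·C, so C = W/(Q + kV).
Q + kV = 2.099e+08 + 1.5·1.27e+09 = 2.115e+09 m³/yr.
C = 104000/2.115e+09 = 4.918e-05 kg/m³ = 0.04918 mg/L = 49.18 µg/L.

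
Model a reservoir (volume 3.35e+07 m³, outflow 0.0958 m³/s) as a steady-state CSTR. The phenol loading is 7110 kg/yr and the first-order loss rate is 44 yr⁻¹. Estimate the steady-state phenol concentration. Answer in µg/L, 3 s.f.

Outflow Q = 0.0958 m³/s × 3.156e+07 s/yr = 3.023e+06 m³/yr.
Steady-state CSTR mass balance: W = Q·C + k·V·C, so C = W/(Q + kV).
Q + kV = 3.023e+06 + 44·3.35e+07 = 1.477e+09 m³/yr.
C = 7110/1.477e+09 = 4.814e-06 kg/m³ = 0.004814 mg/L = 4.814 µg/L.

4.81 µg/L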